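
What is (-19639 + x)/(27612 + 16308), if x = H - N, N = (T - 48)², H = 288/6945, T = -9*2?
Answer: -55548329/101674800 ≈ -0.54633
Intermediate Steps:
T = -18
H = 96/2315 (H = 288*(1/6945) = 96/2315 ≈ 0.041469)
N = 4356 (N = (-18 - 48)² = (-66)² = 4356)
x = -10084044/2315 (x = 96/2315 - 1*4356 = 96/2315 - 4356 = -10084044/2315 ≈ -4356.0)
(-19639 + x)/(27612 + 16308) = (-19639 - 10084044/2315)/(27612 + 16308) = -55548329/2315/43920 = -55548329/2315*1/43920 = -55548329/101674800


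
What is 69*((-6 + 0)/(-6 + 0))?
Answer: 69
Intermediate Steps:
69*((-6 + 0)/(-6 + 0)) = 69*(-6/(-6)) = 69*(-6*(-1/6)) = 69*1 = 69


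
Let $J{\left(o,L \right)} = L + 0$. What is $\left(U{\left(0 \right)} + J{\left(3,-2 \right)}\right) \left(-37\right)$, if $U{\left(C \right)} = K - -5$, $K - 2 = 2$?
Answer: $-259$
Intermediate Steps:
$K = 4$ ($K = 2 + 2 = 4$)
$U{\left(C \right)} = 9$ ($U{\left(C \right)} = 4 - -5 = 4 + 5 = 9$)
$J{\left(o,L \right)} = L$
$\left(U{\left(0 \right)} + J{\left(3,-2 \right)}\right) \left(-37\right) = \left(9 - 2\right) \left(-37\right) = 7 \left(-37\right) = -259$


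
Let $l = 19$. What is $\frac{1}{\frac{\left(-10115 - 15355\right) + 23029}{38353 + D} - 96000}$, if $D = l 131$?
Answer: $- \frac{40842}{3920834441} \approx -1.0417 \cdot 10^{-5}$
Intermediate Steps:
$D = 2489$ ($D = 19 \cdot 131 = 2489$)
$\frac{1}{\frac{\left(-10115 - 15355\right) + 23029}{38353 + D} - 96000} = \frac{1}{\frac{\left(-10115 - 15355\right) + 23029}{38353 + 2489} - 96000} = \frac{1}{\frac{-25470 + 23029}{40842} - 96000} = \frac{1}{\left(-2441\right) \frac{1}{40842} - 96000} = \frac{1}{- \frac{2441}{40842} - 96000} = \frac{1}{- \frac{3920834441}{40842}} = - \frac{40842}{3920834441}$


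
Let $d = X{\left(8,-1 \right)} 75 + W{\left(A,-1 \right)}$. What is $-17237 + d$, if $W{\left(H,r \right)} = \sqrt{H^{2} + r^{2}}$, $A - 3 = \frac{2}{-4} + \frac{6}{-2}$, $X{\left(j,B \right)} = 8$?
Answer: $-16637 + \frac{\sqrt{5}}{2} \approx -16636.0$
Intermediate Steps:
$A = - \frac{1}{2}$ ($A = 3 + \left(\frac{2}{-4} + \frac{6}{-2}\right) = 3 + \left(2 \left(- \frac{1}{4}\right) + 6 \left(- \frac{1}{2}\right)\right) = 3 - \frac{7}{2} = - \frac{1}{2} \approx -0.5$)
$d = 600 + \frac{\sqrt{5}}{2}$ ($d = 8 \cdot 75 + \sqrt{\left(- \frac{1}{2}\right)^{2} + \left(-1\right)^{2}} = 600 + \sqrt{\frac{1}{4} + 1} = 600 + \sqrt{\frac{5}{4}} = 600 + \frac{\sqrt{5}}{2} \approx 601.12$)
$-17237 + d = -17237 + \left(600 + \frac{\sqrt{5}}{2}\right) = -16637 + \frac{\sqrt{5}}{2}$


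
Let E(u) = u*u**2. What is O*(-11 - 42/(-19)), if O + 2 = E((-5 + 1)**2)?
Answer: -683698/19 ≈ -35984.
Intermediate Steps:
E(u) = u**3
O = 4094 (O = -2 + ((-5 + 1)**2)**3 = -2 + ((-4)**2)**3 = -2 + 16**3 = -2 + 4096 = 4094)
O*(-11 - 42/(-19)) = 4094*(-11 - 42/(-19)) = 4094*(-11 - 42*(-1/19)) = 4094*(-11 + 42/19) = 4094*(-167/19) = -683698/19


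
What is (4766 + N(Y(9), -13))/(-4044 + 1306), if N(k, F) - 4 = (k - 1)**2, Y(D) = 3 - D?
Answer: -4819/2738 ≈ -1.7600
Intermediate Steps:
N(k, F) = 4 + (-1 + k)**2 (N(k, F) = 4 + (k - 1)**2 = 4 + (-1 + k)**2)
(4766 + N(Y(9), -13))/(-4044 + 1306) = (4766 + (4 + (-1 + (3 - 1*9))**2))/(-4044 + 1306) = (4766 + (4 + (-1 + (3 - 9))**2))/(-2738) = (4766 + (4 + (-1 - 6)**2))*(-1/2738) = (4766 + (4 + (-7)**2))*(-1/2738) = (4766 + (4 + 49))*(-1/2738) = (4766 + 53)*(-1/2738) = 4819*(-1/2738) = -4819/2738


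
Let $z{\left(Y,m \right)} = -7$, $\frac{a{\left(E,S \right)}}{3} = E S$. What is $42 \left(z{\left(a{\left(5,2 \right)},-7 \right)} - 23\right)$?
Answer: $-1260$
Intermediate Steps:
$a{\left(E,S \right)} = 3 E S$
$42 \left(z{\left(a{\left(5,2 \right)},-7 \right)} - 23\right) = 42 \left(-7 - 23\right) = 42 \left(-30\right) = -1260$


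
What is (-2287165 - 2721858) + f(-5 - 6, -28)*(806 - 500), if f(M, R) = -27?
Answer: -5017285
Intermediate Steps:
(-2287165 - 2721858) + f(-5 - 6, -28)*(806 - 500) = (-2287165 - 2721858) - 27*(806 - 500) = -5009023 - 27*306 = -5009023 - 8262 = -5017285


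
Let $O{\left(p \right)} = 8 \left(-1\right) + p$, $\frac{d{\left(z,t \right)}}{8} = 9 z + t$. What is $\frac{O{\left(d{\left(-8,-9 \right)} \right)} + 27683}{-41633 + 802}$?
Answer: $- \frac{3861}{5833} \approx -0.66192$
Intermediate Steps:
$d{\left(z,t \right)} = 8 t + 72 z$ ($d{\left(z,t \right)} = 8 \left(9 z + t\right) = 8 \left(t + 9 z\right) = 8 t + 72 z$)
$O{\left(p \right)} = -8 + p$
$\frac{O{\left(d{\left(-8,-9 \right)} \right)} + 27683}{-41633 + 802} = \frac{\left(-8 + \left(8 \left(-9\right) + 72 \left(-8\right)\right)\right) + 27683}{-41633 + 802} = \frac{\left(-8 - 648\right) + 27683}{-40831} = \left(\left(-8 - 648\right) + 27683\right) \left(- \frac{1}{40831}\right) = \left(-656 + 27683\right) \left(- \frac{1}{40831}\right) = 27027 \left(- \frac{1}{40831}\right) = - \frac{3861}{5833}$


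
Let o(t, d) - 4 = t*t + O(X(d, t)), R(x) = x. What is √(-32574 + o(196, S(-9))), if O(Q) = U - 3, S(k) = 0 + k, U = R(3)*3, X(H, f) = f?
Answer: 2*√1463 ≈ 76.498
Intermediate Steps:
U = 9 (U = 3*3 = 9)
S(k) = k
O(Q) = 6 (O(Q) = 9 - 3 = 6)
o(t, d) = 10 + t² (o(t, d) = 4 + (t*t + 6) = 4 + (t² + 6) = 4 + (6 + t²) = 10 + t²)
√(-32574 + o(196, S(-9))) = √(-32574 + (10 + 196²)) = √(-32574 + (10 + 38416)) = √(-32574 + 38426) = √5852 = 2*√1463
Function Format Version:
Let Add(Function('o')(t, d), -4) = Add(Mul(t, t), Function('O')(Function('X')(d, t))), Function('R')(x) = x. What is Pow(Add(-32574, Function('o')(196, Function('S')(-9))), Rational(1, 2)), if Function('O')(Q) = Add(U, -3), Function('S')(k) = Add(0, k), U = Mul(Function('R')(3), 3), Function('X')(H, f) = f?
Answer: Mul(2, Pow(1463, Rational(1, 2))) ≈ 76.498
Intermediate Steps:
U = 9 (U = Mul(3, 3) = 9)
Function('S')(k) = k
Function('O')(Q) = 6 (Function('O')(Q) = Add(9, -3) = 6)
Function('o')(t, d) = Add(10, Pow(t, 2)) (Function('o')(t, d) = Add(4, Add(Mul(t, t), 6)) = Add(4, Add(Pow(t, 2), 6)) = Add(4, Add(6, Pow(t, 2))) = Add(10, Pow(t, 2)))
Pow(Add(-32574, Function('o')(196, Function('S')(-9))), Rational(1, 2)) = Pow(Add(-32574, Add(10, Pow(196, 2))), Rational(1, 2)) = Pow(Add(-32574, Add(10, 38416)), Rational(1, 2)) = Pow(Add(-32574, 38426), Rational(1, 2)) = Pow(5852, Rational(1, 2)) = Mul(2, Pow(1463, Rational(1, 2)))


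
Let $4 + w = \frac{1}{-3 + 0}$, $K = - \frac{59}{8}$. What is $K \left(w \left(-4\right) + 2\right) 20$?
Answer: $- \frac{8555}{3} \approx -2851.7$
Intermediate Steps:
$K = - \frac{59}{8}$ ($K = \left(-59\right) \frac{1}{8} = - \frac{59}{8} \approx -7.375$)
$w = - \frac{13}{3}$ ($w = -4 + \frac{1}{-3 + 0} = -4 + \frac{1}{-3} = -4 - \frac{1}{3} = - \frac{13}{3} \approx -4.3333$)
$K \left(w \left(-4\right) + 2\right) 20 = - \frac{59 \left(\left(- \frac{13}{3}\right) \left(-4\right) + 2\right)}{8} \cdot 20 = - \frac{59 \left(\frac{52}{3} + 2\right)}{8} \cdot 20 = \left(- \frac{59}{8}\right) \frac{58}{3} \cdot 20 = \left(- \frac{1711}{12}\right) 20 = - \frac{8555}{3}$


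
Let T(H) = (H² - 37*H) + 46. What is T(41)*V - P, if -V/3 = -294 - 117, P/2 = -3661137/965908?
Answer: 125054940357/482954 ≈ 2.5894e+5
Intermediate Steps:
P = -3661137/482954 (P = 2*(-3661137/965908) = -3661137/482954 ≈ -7.5807)
T(H) = 46 + H² - 37*H
V = 1233 (V = -3*(-294 - 117) = -3*(-411) = 1233)
T(41)*V - P = (46 + 41² - 37*41)*1233 - 1*(-3661137/482954) = (46 + 1681 - 1517)*1233 + 3661137/482954 = 210*1233 + 3661137/482954 = 258930 + 3661137/482954 = 125054940357/482954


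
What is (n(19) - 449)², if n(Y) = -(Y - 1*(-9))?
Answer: 227529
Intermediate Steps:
n(Y) = -9 - Y (n(Y) = -(Y + 9) = -(9 + Y) = -9 - Y)
(n(19) - 449)² = ((-9 - 1*19) - 449)² = ((-9 - 19) - 449)² = (-28 - 449)² = (-477)² = 227529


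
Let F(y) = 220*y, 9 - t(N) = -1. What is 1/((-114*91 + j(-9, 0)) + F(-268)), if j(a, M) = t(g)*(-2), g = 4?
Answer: -1/69354 ≈ -1.4419e-5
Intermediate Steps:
t(N) = 10 (t(N) = 9 - 1*(-1) = 9 + 1 = 10)
j(a, M) = -20 (j(a, M) = 10*(-2) = -20)
1/((-114*91 + j(-9, 0)) + F(-268)) = 1/((-114*91 - 20) + 220*(-268)) = 1/((-10374 - 20) - 58960) = 1/(-10394 - 58960) = 1/(-69354) = -1/69354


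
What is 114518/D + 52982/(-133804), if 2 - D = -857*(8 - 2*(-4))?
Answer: 3649092831/458747014 ≈ 7.9545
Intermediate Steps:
D = 13714 (D = 2 - (-857)*(8 - 2*(-4)) = 2 - (-857)*(8 + 8) = 2 - (-857)*16 = 2 - 1*(-13712) = 2 + 13712 = 13714)
114518/D + 52982/(-133804) = 114518/13714 + 52982/(-133804) = 114518*(1/13714) + 52982*(-1/133804) = 57259/6857 - 26491/66902 = 3649092831/458747014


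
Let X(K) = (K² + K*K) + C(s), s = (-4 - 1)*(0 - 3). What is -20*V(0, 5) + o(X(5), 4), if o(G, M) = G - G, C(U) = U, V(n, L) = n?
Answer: 0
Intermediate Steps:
s = 15 (s = -5*(-3) = 15)
X(K) = 15 + 2*K² (X(K) = (K² + K*K) + 15 = (K² + K²) + 15 = 2*K² + 15 = 15 + 2*K²)
o(G, M) = 0
-20*V(0, 5) + o(X(5), 4) = -20*0 + 0 = 0 + 0 = 0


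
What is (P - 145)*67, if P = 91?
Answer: -3618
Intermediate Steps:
(P - 145)*67 = (91 - 145)*67 = -54*67 = -3618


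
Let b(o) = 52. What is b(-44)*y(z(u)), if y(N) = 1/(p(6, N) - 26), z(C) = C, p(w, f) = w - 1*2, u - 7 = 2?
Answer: -26/11 ≈ -2.3636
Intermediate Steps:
u = 9 (u = 7 + 2 = 9)
p(w, f) = -2 + w (p(w, f) = w - 2 = -2 + w)
y(N) = -1/22 (y(N) = 1/((-2 + 6) - 26) = 1/(4 - 26) = 1/(-22) = -1/22)
b(-44)*y(z(u)) = 52*(-1/22) = -26/11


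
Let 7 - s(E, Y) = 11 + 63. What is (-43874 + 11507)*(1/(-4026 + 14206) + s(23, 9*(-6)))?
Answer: 22076203653/10180 ≈ 2.1686e+6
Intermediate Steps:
s(E, Y) = -67 (s(E, Y) = 7 - (11 + 63) = 7 - 1*74 = 7 - 74 = -67)
(-43874 + 11507)*(1/(-4026 + 14206) + s(23, 9*(-6))) = (-43874 + 11507)*(1/(-4026 + 14206) - 67) = -32367*(1/10180 - 67) = -32367*(-682059/10180) = 22076203653/10180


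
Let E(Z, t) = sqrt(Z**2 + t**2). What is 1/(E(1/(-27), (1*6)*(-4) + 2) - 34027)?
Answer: -24805683/844062622604 - 27*sqrt(352837)/844062622604 ≈ -2.9407e-5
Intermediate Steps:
1/(E(1/(-27), (1*6)*(-4) + 2) - 34027) = 1/(sqrt((1/(-27))**2 + ((1*6)*(-4) + 2)**2) - 34027) = 1/(sqrt((-1/27)**2 + (6*(-4) + 2)**2) - 34027) = 1/(sqrt(1/729 + (-24 + 2)**2) - 34027) = 1/(sqrt(1/729 + (-22)**2) - 34027) = 1/(sqrt(1/729 + 484) - 34027) = 1/(sqrt(352837/729) - 34027) = 1/(sqrt(352837)/27 - 34027) = 1/(-34027 + sqrt(352837)/27)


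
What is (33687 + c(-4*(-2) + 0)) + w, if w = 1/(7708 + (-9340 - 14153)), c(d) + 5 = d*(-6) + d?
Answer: 531038969/15785 ≈ 33642.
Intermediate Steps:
c(d) = -5 - 5*d (c(d) = -5 + (d*(-6) + d) = -5 + (-6*d + d) = -5 - 5*d)
w = -1/15785 (w = 1/(7708 - 23493) = 1/(-15785) = -1/15785 ≈ -6.3351e-5)
(33687 + c(-4*(-2) + 0)) + w = (33687 + (-5 - 5*(-4*(-2) + 0))) - 1/15785 = (33687 + (-5 - 5*(8 + 0))) - 1/15785 = (33687 + (-5 - 5*8)) - 1/15785 = (33687 + (-5 - 40)) - 1/15785 = (33687 - 45) - 1/15785 = 33642 - 1/15785 = 531038969/15785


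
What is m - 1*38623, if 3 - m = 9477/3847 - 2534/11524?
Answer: -856116641005/22166414 ≈ -38622.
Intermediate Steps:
m = 16766917/22166414 (m = 3 - (9477/3847 - 2534/11524) = 3 - (9477*(1/3847) - 2534*1/11524) = 3 - (9477/3847 - 1267/5762) = 3 - 1*49732325/22166414 = 3 - 49732325/22166414 = 16766917/22166414 ≈ 0.75641)
m - 1*38623 = 16766917/22166414 - 1*38623 = 16766917/22166414 - 38623 = -856116641005/22166414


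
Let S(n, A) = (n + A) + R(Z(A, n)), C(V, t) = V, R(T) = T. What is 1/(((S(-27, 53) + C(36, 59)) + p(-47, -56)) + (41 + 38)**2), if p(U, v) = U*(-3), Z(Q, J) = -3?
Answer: 1/6441 ≈ 0.00015526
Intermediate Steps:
p(U, v) = -3*U
S(n, A) = -3 + A + n (S(n, A) = (n + A) - 3 = (A + n) - 3 = -3 + A + n)
1/(((S(-27, 53) + C(36, 59)) + p(-47, -56)) + (41 + 38)**2) = 1/((((-3 + 53 - 27) + 36) - 3*(-47)) + (41 + 38)**2) = 1/(((23 + 36) + 141) + 79**2) = 1/((59 + 141) + 6241) = 1/(200 + 6241) = 1/6441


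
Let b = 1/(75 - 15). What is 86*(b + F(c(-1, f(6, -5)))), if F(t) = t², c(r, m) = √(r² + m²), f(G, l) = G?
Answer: 95503/30 ≈ 3183.4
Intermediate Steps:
c(r, m) = √(m² + r²)
b = 1/60 ≈ 0.016667
86*(b + F(c(-1, f(6, -5)))) = 86*(1/60 + (√(6² + (-1)²))²) = 86*(1/60 + (√(36 + 1))²) = 86*(1/60 + (√37)²) = 86*(1/60 + 37) = 86*(2221/60) = 95503/30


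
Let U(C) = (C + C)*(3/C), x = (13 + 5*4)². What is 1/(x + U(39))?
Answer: 1/1095 ≈ 0.00091324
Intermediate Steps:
x = 1089 (x = (13 + 20)² = 33² = 1089)
U(C) = 6 (U(C) = (2*C)*(3/C) = 6)
1/(x + U(39)) = 1/(1089 + 6) = 1/1095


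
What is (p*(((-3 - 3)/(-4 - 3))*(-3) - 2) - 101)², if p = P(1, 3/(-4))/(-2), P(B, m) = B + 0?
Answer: 477481/49 ≈ 9744.5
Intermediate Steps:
P(B, m) = B
p = -½ (p = 1/(-2) = 1*(-½) = -½ ≈ -0.50000)
(p*(((-3 - 3)/(-4 - 3))*(-3) - 2) - 101)² = (-(((-3 - 3)/(-4 - 3))*(-3) - 2)/2 - 101)² = (-(-6/(-7)*(-3) - 2)/2 - 101)² = (-(-6*(-⅐)*(-3) - 2)/2 - 101)² = (-((6/7)*(-3) - 2)/2 - 101)² = (-(-18/7 - 2)/2 - 101)² = (-½*(-32/7) - 101)² = (16/7 - 101)² = (-691/7)² = 477481/49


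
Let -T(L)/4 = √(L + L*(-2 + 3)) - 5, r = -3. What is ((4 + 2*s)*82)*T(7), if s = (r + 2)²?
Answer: 9840 - 1968*√14 ≈ 2476.4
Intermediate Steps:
s = 1 (s = (-3 + 2)² = (-1)² = 1)
T(L) = 20 - 4*√2*√L (T(L) = -4*(√(L + L*(-2 + 3)) - 5) = -4*(√(L + L*1) - 5) = -4*(√(L + L) - 5) = -4*(√(2*L) - 5) = -4*(√2*√L - 5) = -4*(-5 + √2*√L) = 20 - 4*√2*√L)
((4 + 2*s)*82)*T(7) = ((4 + 2*1)*82)*(20 - 4*√2*√7) = ((4 + 2)*82)*(20 - 4*√14) = (6*82)*(20 - 4*√14) = 492*(20 - 4*√14) = 9840 - 1968*√14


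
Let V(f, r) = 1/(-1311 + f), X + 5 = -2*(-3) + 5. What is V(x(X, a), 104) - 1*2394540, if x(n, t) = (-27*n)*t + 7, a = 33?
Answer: -15923691001/6650 ≈ -2.3945e+6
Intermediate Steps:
X = 6 (X = -5 + (-2*(-3) + 5) = -5 + (6 + 5) = -5 + 11 = 6)
x(n, t) = 7 - 27*n*t (x(n, t) = -27*n*t + 7 = 7 - 27*n*t)
V(x(X, a), 104) - 1*2394540 = 1/(-1311 + (7 - 27*6*33)) - 1*2394540 = 1/(-1311 + (7 - 5346)) - 2394540 = 1/(-1311 - 5339) - 2394540 = 1/(-6650) - 2394540 = -1/6650 - 2394540 = -15923691001/6650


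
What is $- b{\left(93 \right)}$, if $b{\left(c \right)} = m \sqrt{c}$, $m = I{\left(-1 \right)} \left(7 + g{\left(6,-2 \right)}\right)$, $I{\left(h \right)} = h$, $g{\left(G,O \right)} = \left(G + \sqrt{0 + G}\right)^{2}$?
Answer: $36 \sqrt{62} + 49 \sqrt{93} \approx 756.0$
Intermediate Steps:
$g{\left(G,O \right)} = \left(G + \sqrt{G}\right)^{2}$
$m = -7 - \left(6 + \sqrt{6}\right)^{2}$ ($m = - (7 + \left(6 + \sqrt{6}\right)^{2}) = -7 - \left(6 + \sqrt{6}\right)^{2} \approx -78.394$)
$b{\left(c \right)} = \sqrt{c} \left(-49 - 12 \sqrt{6}\right)$ ($b{\left(c \right)} = \left(-49 - 12 \sqrt{6}\right) \sqrt{c} = \sqrt{c} \left(-49 - 12 \sqrt{6}\right)$)
$- b{\left(93 \right)} = - \sqrt{93} \left(-49 - 12 \sqrt{6}\right)$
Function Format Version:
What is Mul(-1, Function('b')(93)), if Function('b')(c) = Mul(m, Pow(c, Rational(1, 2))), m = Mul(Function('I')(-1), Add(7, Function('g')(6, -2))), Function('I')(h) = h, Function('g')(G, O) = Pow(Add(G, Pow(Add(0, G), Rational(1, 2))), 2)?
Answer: Add(Mul(36, Pow(62, Rational(1, 2))), Mul(49, Pow(93, Rational(1, 2)))) ≈ 756.00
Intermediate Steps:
Function('g')(G, O) = Pow(Add(G, Pow(G, Rational(1, 2))), 2)
m = Add(-7, Mul(-1, Pow(Add(6, Pow(6, Rational(1, 2))), 2))) (m = Mul(-1, Add(7, Pow(Add(6, Pow(6, Rational(1, 2))), 2))) = Add(-7, Mul(-1, Pow(Add(6, Pow(6, Rational(1, 2))), 2))) ≈ -78.394)
Function('b')(c) = Mul(Pow(c, Rational(1, 2)), Add(-49, Mul(-12, Pow(6, Rational(1, 2))))) (Function('b')(c) = Mul(Add(-49, Mul(-12, Pow(6, Rational(1, 2)))), Pow(c, Rational(1, 2))) = Mul(Pow(c, Rational(1, 2)), Add(-49, Mul(-12, Pow(6, Rational(1, 2))))))
Mul(-1, Function('b')(93)) = Mul(-1, Mul(Pow(93, Rational(1, 2)), Add(-49, Mul(-12, Pow(6, Rational(1, 2)))))) = Mul(-1, Pow(93, Rational(1, 2)), Add(-49, Mul(-12, Pow(6, Rational(1, 2)))))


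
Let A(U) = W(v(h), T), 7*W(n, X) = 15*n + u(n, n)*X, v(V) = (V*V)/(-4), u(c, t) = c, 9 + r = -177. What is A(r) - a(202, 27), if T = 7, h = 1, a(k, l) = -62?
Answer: 857/14 ≈ 61.214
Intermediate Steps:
r = -186 (r = -9 - 177 = -186)
v(V) = -V**2/4 (v(V) = V**2*(-1/4) = -V**2/4)
W(n, X) = 15*n/7 + X*n/7 (W(n, X) = (15*n + n*X)/7 = (15*n + X*n)/7 = 15*n/7 + X*n/7)
A(U) = -11/14 (A(U) = (-1/4*1**2)*(15 + 7)/7 = (1/7)*(-1/4*1)*22 = (1/7)*(-1/4)*22 = -11/14)
A(r) - a(202, 27) = -11/14 - 1*(-62) = -11/14 + 62 = 857/14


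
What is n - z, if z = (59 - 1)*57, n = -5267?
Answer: -8573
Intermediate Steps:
z = 3306 (z = 58*57 = 3306)
n - z = -5267 - 1*3306 = -5267 - 3306 = -8573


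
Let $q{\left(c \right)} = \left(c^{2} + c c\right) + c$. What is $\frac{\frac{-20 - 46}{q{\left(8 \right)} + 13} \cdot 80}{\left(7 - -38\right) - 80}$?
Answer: $\frac{1056}{1043} \approx 1.0125$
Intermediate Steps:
$q{\left(c \right)} = c + 2 c^{2}$ ($q{\left(c \right)} = \left(c^{2} + c^{2}\right) + c = 2 c^{2} + c = c + 2 c^{2}$)
$\frac{\frac{-20 - 46}{q{\left(8 \right)} + 13} \cdot 80}{\left(7 - -38\right) - 80} = \frac{\frac{-20 - 46}{8 \left(1 + 2 \cdot 8\right) + 13} \cdot 80}{\left(7 - -38\right) - 80} = \frac{- \frac{66}{8 \left(1 + 16\right) + 13} \cdot 80}{\left(7 + 38\right) - 80} = \frac{- \frac{66}{8 \cdot 17 + 13} \cdot 80}{45 - 80} = \frac{- \frac{66}{136 + 13} \cdot 80}{-35} = - \frac{66}{149} \cdot 80 \left(- \frac{1}{35}\right) = \left(-66\right) \frac{1}{149} \cdot 80 \left(- \frac{1}{35}\right) = \left(- \frac{66}{149}\right) 80 \left(- \frac{1}{35}\right) = \left(- \frac{5280}{149}\right) \left(- \frac{1}{35}\right) = \frac{1056}{1043}$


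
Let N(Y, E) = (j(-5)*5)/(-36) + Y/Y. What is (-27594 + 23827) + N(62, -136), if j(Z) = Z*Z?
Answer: -135701/36 ≈ -3769.5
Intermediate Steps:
j(Z) = Z²
N(Y, E) = -89/36 (N(Y, E) = ((-5)²*5)/(-36) + Y/Y = (25*5)*(-1/36) + 1 = 125*(-1/36) + 1 = -125/36 + 1 = -89/36)
(-27594 + 23827) + N(62, -136) = (-27594 + 23827) - 89/36 = -3767 - 89/36 = -135701/36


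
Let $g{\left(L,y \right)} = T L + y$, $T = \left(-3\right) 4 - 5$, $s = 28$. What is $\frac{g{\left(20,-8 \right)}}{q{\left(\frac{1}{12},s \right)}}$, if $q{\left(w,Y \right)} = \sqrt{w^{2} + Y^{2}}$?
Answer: $- \frac{144 \sqrt{112897}}{3893} \approx -12.429$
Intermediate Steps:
$T = -17$ ($T = -12 - 5 = -17$)
$g{\left(L,y \right)} = y - 17 L$ ($g{\left(L,y \right)} = - 17 L + y = y - 17 L$)
$q{\left(w,Y \right)} = \sqrt{Y^{2} + w^{2}}$
$\frac{g{\left(20,-8 \right)}}{q{\left(\frac{1}{12},s \right)}} = \frac{-8 - 340}{\sqrt{28^{2} + \left(\frac{1}{12}\right)^{2}}} = \frac{-8 - 340}{\sqrt{784 + \left(\frac{1}{12}\right)^{2}}} = - \frac{348}{\sqrt{784 + \frac{1}{144}}} = - \frac{348}{\sqrt{\frac{112897}{144}}} = - \frac{348}{\frac{1}{12} \sqrt{112897}} = - 348 \frac{12 \sqrt{112897}}{112897} = - \frac{144 \sqrt{112897}}{3893}$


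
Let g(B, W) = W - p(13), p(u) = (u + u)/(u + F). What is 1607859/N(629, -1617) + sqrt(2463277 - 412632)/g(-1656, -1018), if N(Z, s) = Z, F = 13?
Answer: 1607859/629 - sqrt(2050645)/1019 ≈ 2554.8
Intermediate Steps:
p(u) = 2*u/(13 + u) (p(u) = (u + u)/(u + 13) = (2*u)/(13 + u) = 2*u/(13 + u))
g(B, W) = -1 + W (g(B, W) = W - 2*13/(13 + 13) = W - 2*13/26 = W - 1*1 = W - 1 = -1 + W)
1607859/N(629, -1617) + sqrt(2463277 - 412632)/g(-1656, -1018) = 1607859/629 + sqrt(2463277 - 412632)/(-1 - 1018) = 1607859*(1/629) + sqrt(2050645)/(-1019) = 1607859/629 + sqrt(2050645)*(-1/1019) = 1607859/629 - sqrt(2050645)/1019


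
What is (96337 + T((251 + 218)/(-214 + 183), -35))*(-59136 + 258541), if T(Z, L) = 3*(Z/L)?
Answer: 595520480116/31 ≈ 1.9210e+10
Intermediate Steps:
T(Z, L) = 3*Z/L
(96337 + T((251 + 218)/(-214 + 183), -35))*(-59136 + 258541) = (96337 + 3*((251 + 218)/(-214 + 183))/(-35))*(-59136 + 258541) = (96337 + 3*(469/(-31))*(-1/35))*199405 = (96337 + 3*(469*(-1/31))*(-1/35))*199405 = (96337 + 3*(-469/31)*(-1/35))*199405 = (96337 + 201/155)*199405 = (14932436/155)*199405 = 595520480116/31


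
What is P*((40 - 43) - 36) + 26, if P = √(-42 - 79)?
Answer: 26 - 429*I ≈ 26.0 - 429.0*I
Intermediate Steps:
P = 11*I (P = √(-121) = 11*I ≈ 11.0*I)
P*((40 - 43) - 36) + 26 = (11*I)*((40 - 43) - 36) + 26 = (11*I)*(-3 - 36) + 26 = (11*I)*(-39) + 26 = -429*I + 26 = 26 - 429*I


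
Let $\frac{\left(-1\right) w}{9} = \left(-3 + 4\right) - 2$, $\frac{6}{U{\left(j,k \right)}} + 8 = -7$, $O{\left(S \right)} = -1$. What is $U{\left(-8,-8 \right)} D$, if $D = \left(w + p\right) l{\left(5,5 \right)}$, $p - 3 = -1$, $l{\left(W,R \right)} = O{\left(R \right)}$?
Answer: $\frac{22}{5} \approx 4.4$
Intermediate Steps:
$U{\left(j,k \right)} = - \frac{2}{5}$ ($U{\left(j,k \right)} = \frac{6}{-8 - 7} = \frac{6}{-15} = 6 \left(- \frac{1}{15}\right) = - \frac{2}{5}$)
$l{\left(W,R \right)} = -1$
$p = 2$ ($p = 3 - 1 = 2$)
$w = 9$ ($w = - 9 \left(\left(-3 + 4\right) - 2\right) = - 9 \left(1 - 2\right) = \left(-9\right) \left(-1\right) = 9$)
$D = -11$ ($D = \left(9 + 2\right) \left(-1\right) = 11 \left(-1\right) = -11$)
$U{\left(-8,-8 \right)} D = \left(- \frac{2}{5}\right) \left(-11\right) = \frac{22}{5}$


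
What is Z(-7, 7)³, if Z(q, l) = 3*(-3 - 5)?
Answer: -13824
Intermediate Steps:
Z(q, l) = -24 (Z(q, l) = 3*(-8) = -24)
Z(-7, 7)³ = (-24)³ = -13824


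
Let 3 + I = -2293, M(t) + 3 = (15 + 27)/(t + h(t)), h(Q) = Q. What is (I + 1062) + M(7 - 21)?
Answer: -2477/2 ≈ -1238.5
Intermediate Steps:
M(t) = -3 + 21/t (M(t) = -3 + (15 + 27)/(t + t) = -3 + 42/((2*t)) = -3 + 42*(1/(2*t)) = -3 + 21/t)
I = -2296 (I = -3 - 2293 = -2296)
(I + 1062) + M(7 - 21) = (-2296 + 1062) + (-3 + 21/(7 - 21)) = -1234 + (-3 + 21/(-14)) = -1234 + (-3 + 21*(-1/14)) = -1234 + (-3 - 3/2) = -1234 - 9/2 = -2477/2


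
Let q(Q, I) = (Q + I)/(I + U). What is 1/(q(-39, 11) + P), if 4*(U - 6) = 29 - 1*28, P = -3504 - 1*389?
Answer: -69/268729 ≈ -0.00025676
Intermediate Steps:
P = -3893 (P = -3504 - 389 = -3893)
U = 25/4 (U = 6 + (29 - 1*28)/4 = 6 + (29 - 28)/4 = 6 + (¼)*1 = 6 + ¼ = 25/4 ≈ 6.2500)
q(Q, I) = (I + Q)/(25/4 + I) (q(Q, I) = (Q + I)/(I + 25/4) = (I + Q)/(25/4 + I))
1/(q(-39, 11) + P) = 1/(4*(11 - 39)/(25 + 4*11) - 3893) = 1/(4*(-28)/(25 + 44) - 3893) = 1/(4*(-28)/69 - 3893) = 1/(4*(1/69)*(-28) - 3893) = 1/(-112/69 - 3893) = 1/(-268729/69) = -69/268729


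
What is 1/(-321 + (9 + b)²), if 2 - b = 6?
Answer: -1/296 ≈ -0.0033784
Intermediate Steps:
b = -4 (b = 2 - 1*6 = 2 - 6 = -4)
1/(-321 + (9 + b)²) = 1/(-321 + (9 - 4)²) = 1/(-321 + 5²) = 1/(-321 + 25) = 1/(-296) = -1/296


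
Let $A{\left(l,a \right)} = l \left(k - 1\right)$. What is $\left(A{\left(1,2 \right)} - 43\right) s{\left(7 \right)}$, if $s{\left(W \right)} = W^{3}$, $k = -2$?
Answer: $-15778$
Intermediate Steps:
$A{\left(l,a \right)} = - 3 l$ ($A{\left(l,a \right)} = l \left(-2 - 1\right) = l \left(-3\right) = - 3 l$)
$\left(A{\left(1,2 \right)} - 43\right) s{\left(7 \right)} = \left(\left(-3\right) 1 - 43\right) 7^{3} = \left(-3 - 43\right) 343 = \left(-46\right) 343 = -15778$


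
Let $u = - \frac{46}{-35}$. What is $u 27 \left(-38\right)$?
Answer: $- \frac{47196}{35} \approx -1348.5$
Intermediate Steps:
$u = \frac{46}{35}$ ($u = \left(-46\right) \left(- \frac{1}{35}\right) = \frac{46}{35} \approx 1.3143$)
$u 27 \left(-38\right) = \frac{46}{35} \cdot 27 \left(-38\right) = \frac{1242}{35} \left(-38\right) = - \frac{47196}{35}$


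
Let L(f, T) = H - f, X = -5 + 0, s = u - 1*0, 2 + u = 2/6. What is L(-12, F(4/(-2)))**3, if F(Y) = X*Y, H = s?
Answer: 29791/27 ≈ 1103.4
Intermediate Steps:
u = -5/3 (u = -2 + 2/6 = -2 + 2*(1/6) = -2 + 1/3 = -5/3 ≈ -1.6667)
s = -5/3 (s = -5/3 - 1*0 = -5/3 + 0 = -5/3 ≈ -1.6667)
X = -5
H = -5/3 ≈ -1.6667
F(Y) = -5*Y
L(f, T) = -5/3 - f
L(-12, F(4/(-2)))**3 = (-5/3 - 1*(-12))**3 = (-5/3 + 12)**3 = (31/3)**3 = 29791/27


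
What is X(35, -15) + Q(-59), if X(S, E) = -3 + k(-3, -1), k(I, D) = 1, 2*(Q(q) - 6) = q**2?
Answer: 3489/2 ≈ 1744.5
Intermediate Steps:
Q(q) = 6 + q**2/2
X(S, E) = -2 (X(S, E) = -3 + 1 = -2)
X(35, -15) + Q(-59) = -2 + (6 + (1/2)*(-59)**2) = -2 + (6 + (1/2)*3481) = -2 + (6 + 3481/2) = -2 + 3493/2 = 3489/2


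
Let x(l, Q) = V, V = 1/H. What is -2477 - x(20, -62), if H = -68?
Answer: -168435/68 ≈ -2477.0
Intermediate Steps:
V = -1/68 (V = 1/(-68) = -1/68 ≈ -0.014706)
x(l, Q) = -1/68
-2477 - x(20, -62) = -2477 - 1*(-1/68) = -2477 + 1/68 = -168435/68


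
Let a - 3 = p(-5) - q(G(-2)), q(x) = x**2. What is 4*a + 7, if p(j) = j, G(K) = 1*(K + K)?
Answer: -65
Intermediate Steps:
G(K) = 2*K (G(K) = 1*(2*K) = 2*K)
a = -18 (a = 3 + (-5 - (2*(-2))**2) = 3 + (-5 - 1*(-4)**2) = 3 + (-5 - 1*16) = 3 + (-5 - 16) = 3 - 21 = -18)
4*a + 7 = 4*(-18) + 7 = -72 + 7 = -65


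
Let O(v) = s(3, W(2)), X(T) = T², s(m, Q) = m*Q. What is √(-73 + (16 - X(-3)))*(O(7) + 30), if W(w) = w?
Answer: 36*I*√66 ≈ 292.47*I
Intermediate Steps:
s(m, Q) = Q*m
O(v) = 6 (O(v) = 2*3 = 6)
√(-73 + (16 - X(-3)))*(O(7) + 30) = √(-73 + (16 - 1*(-3)²))*(6 + 30) = √(-73 + (16 - 1*9))*36 = √(-73 + (16 - 9))*36 = √(-73 + 7)*36 = √(-66)*36 = (I*√66)*36 = 36*I*√66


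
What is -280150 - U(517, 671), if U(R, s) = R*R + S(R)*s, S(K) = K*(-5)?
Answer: 1187096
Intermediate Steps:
S(K) = -5*K
U(R, s) = R² - 5*R*s (U(R, s) = R*R + (-5*R)*s = R² - 5*R*s)
-280150 - U(517, 671) = -280150 - 517*(517 - 5*671) = -280150 - 517*(517 - 3355) = -280150 - 517*(-2838) = -280150 - 1*(-1467246) = -280150 + 1467246 = 1187096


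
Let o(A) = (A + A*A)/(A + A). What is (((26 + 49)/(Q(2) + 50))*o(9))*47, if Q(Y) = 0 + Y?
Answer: 17625/52 ≈ 338.94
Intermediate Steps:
Q(Y) = Y
o(A) = (A + A²)/(2*A) (o(A) = (A + A²)/((2*A)) = (A + A²)*(1/(2*A)) = (A + A²)/(2*A))
(((26 + 49)/(Q(2) + 50))*o(9))*47 = (((26 + 49)/(2 + 50))*(½ + (½)*9))*47 = ((75/52)*(½ + 9/2))*47 = ((75*(1/52))*5)*47 = ((75/52)*5)*47 = (375/52)*47 = 17625/52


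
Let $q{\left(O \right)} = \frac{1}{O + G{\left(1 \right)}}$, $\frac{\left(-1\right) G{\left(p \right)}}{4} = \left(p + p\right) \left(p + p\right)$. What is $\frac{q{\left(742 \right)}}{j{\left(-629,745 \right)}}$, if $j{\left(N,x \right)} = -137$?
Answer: $- \frac{1}{99462} \approx -1.0054 \cdot 10^{-5}$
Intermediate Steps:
$G{\left(p \right)} = - 16 p^{2}$ ($G{\left(p \right)} = - 4 \left(p + p\right) \left(p + p\right) = - 4 \cdot 2 p 2 p = - 4 \cdot 4 p^{2} = - 16 p^{2}$)
$q{\left(O \right)} = \frac{1}{-16 + O}$ ($q{\left(O \right)} = \frac{1}{O - 16 \cdot 1^{2}} = \frac{1}{O - 16} = \frac{1}{-16 + O}$)
$\frac{q{\left(742 \right)}}{j{\left(-629,745 \right)}} = \frac{1}{\left(-16 + 742\right) \left(-137\right)} = \frac{1}{726} \left(- \frac{1}{137}\right) = - \frac{1}{99462}$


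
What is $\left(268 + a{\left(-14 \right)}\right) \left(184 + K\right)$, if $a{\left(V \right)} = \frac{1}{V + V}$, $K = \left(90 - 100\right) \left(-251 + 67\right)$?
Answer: $\frac{3796518}{7} \approx 5.4236 \cdot 10^{5}$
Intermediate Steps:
$K = 1840$ ($K = \left(-10\right) \left(-184\right) = 1840$)
$a{\left(V \right)} = \frac{1}{2 V}$
$\left(268 + a{\left(-14 \right)}\right) \left(184 + K\right) = \left(268 + \frac{1}{2 \left(-14\right)}\right) \left(184 + 1840\right) = \left(268 + \frac{1}{2} \left(- \frac{1}{14}\right)\right) 2024 = \left(268 - \frac{1}{28}\right) 2024 = \frac{7503}{28} \cdot 2024 = \frac{3796518}{7}$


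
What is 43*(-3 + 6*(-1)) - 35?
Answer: -422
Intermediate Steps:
43*(-3 + 6*(-1)) - 35 = 43*(-3 - 6) - 35 = 43*(-9) - 35 = -387 - 35 = -422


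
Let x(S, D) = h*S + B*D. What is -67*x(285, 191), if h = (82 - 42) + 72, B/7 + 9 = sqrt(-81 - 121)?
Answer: -1332429 - 89579*I*sqrt(202) ≈ -1.3324e+6 - 1.2732e+6*I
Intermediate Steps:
B = -63 + 7*I*sqrt(202) (B = -63 + 7*sqrt(-81 - 121) = -63 + 7*sqrt(-202) = -63 + 7*(I*sqrt(202)) = -63 + 7*I*sqrt(202) ≈ -63.0 + 99.489*I)
h = 112 (h = 40 + 72 = 112)
x(S, D) = 112*S + D*(-63 + 7*I*sqrt(202)) (x(S, D) = 112*S + (-63 + 7*I*sqrt(202))*D = 112*S + D*(-63 + 7*I*sqrt(202)))
-67*x(285, 191) = -67*(112*285 - 7*191*(9 - I*sqrt(202))) = -67*(31920 + (-12033 + 1337*I*sqrt(202))) = -67*(19887 + 1337*I*sqrt(202)) = -1332429 - 89579*I*sqrt(202)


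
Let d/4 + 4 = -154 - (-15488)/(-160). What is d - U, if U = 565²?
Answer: -1601221/5 ≈ -3.2024e+5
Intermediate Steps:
d = -5096/5 (d = -16 + 4*(-154 - (-15488)/(-160)) = -16 + 4*(-154 - (-15488)*(-1)/160) = -16 + 4*(-154 - 44*11/5) = -16 + 4*(-154 - 484/5) = -16 + 4*(-1254/5) = -16 - 5016/5 = -5096/5 ≈ -1019.2)
U = 319225
d - U = -5096/5 - 1*319225 = -5096/5 - 319225 = -1601221/5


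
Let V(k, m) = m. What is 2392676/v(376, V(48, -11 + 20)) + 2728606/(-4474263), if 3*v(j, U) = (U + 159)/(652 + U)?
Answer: 1769077507358983/62639682 ≈ 2.8242e+7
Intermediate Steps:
v(j, U) = (159 + U)/(3*(652 + U)) (v(j, U) = ((U + 159)/(652 + U))/3 = ((159 + U)/(652 + U))/3 = (159 + U)/(3*(652 + U)))
2392676/v(376, V(48, -11 + 20)) + 2728606/(-4474263) = 2392676/(((159 + (-11 + 20))/(3*(652 + (-11 + 20))))) + 2728606/(-4474263) = 2392676/(((159 + 9)/(3*(652 + 9)))) + 2728606*(-1/4474263) = 2392676/(((⅓)*168/661)) - 2728606/4474263 = 2392676/(((⅓)*(1/661)*168)) - 2728606/4474263 = 2392676/(56/661) - 2728606/4474263 = 2392676*(661/56) - 2728606/4474263 = 395389709/14 - 2728606/4474263 = 1769077507358983/62639682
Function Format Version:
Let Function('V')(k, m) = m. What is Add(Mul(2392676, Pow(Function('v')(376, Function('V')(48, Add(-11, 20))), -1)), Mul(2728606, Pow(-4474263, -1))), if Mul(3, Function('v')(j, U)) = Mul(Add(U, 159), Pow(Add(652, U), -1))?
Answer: Rational(1769077507358983, 62639682) ≈ 2.8242e+7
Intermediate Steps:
Function('v')(j, U) = Mul(Rational(1, 3), Pow(Add(652, U), -1), Add(159, U)) (Function('v')(j, U) = Mul(Rational(1, 3), Mul(Add(U, 159), Pow(Add(652, U), -1))) = Mul(Rational(1, 3), Mul(Add(159, U), Pow(Add(652, U), -1))) = Mul(Rational(1, 3), Mul(Pow(Add(652, U), -1), Add(159, U))) = Mul(Rational(1, 3), Pow(Add(652, U), -1), Add(159, U)))
Add(Mul(2392676, Pow(Function('v')(376, Function('V')(48, Add(-11, 20))), -1)), Mul(2728606, Pow(-4474263, -1))) = Add(Mul(2392676, Pow(Mul(Rational(1, 3), Pow(Add(652, Add(-11, 20)), -1), Add(159, Add(-11, 20))), -1)), Mul(2728606, Pow(-4474263, -1))) = Add(Mul(2392676, Pow(Mul(Rational(1, 3), Pow(Add(652, 9), -1), Add(159, 9)), -1)), Mul(2728606, Rational(-1, 4474263))) = Add(Mul(2392676, Pow(Mul(Rational(1, 3), Pow(661, -1), 168), -1)), Rational(-2728606, 4474263)) = Add(Mul(2392676, Pow(Mul(Rational(1, 3), Rational(1, 661), 168), -1)), Rational(-2728606, 4474263)) = Add(Mul(2392676, Pow(Rational(56, 661), -1)), Rational(-2728606, 4474263)) = Add(Mul(2392676, Rational(661, 56)), Rational(-2728606, 4474263)) = Add(Rational(395389709, 14), Rational(-2728606, 4474263)) = Rational(1769077507358983, 62639682)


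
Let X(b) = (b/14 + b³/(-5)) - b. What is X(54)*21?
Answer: -3312009/5 ≈ -6.6240e+5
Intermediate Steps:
X(b) = -13*b/14 - b³/5 (X(b) = (b*(1/14) + b³*(-⅕)) - b = (b/14 - b³/5) - b = (-b³/5 + b/14) - b = -13*b/14 - b³/5)
X(54)*21 = -1/70*54*(65 + 14*54²)*21 = -1/70*54*(65 + 14*2916)*21 = -1/70*54*(65 + 40824)*21 = -1/70*54*40889*21 = -1104003/35*21 = -3312009/5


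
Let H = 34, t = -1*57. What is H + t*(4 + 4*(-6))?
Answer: 1174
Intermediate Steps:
t = -57
H + t*(4 + 4*(-6)) = 34 - 57*(4 + 4*(-6)) = 34 - 57*(4 - 24) = 34 - 57*(-20) = 34 + 1140 = 1174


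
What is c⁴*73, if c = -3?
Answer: 5913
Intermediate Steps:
c⁴*73 = (-3)⁴*73 = 81*73 = 5913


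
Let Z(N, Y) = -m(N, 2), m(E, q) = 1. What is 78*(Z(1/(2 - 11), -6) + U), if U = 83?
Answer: 6396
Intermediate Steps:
Z(N, Y) = -1 (Z(N, Y) = -1*1 = -1)
78*(Z(1/(2 - 11), -6) + U) = 78*(-1 + 83) = 78*82 = 6396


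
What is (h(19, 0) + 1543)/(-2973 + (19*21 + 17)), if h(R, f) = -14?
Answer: -1529/2557 ≈ -0.59797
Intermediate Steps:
(h(19, 0) + 1543)/(-2973 + (19*21 + 17)) = (-14 + 1543)/(-2973 + (19*21 + 17)) = 1529/(-2973 + (399 + 17)) = 1529/(-2973 + 416) = 1529/(-2557) = 1529*(-1/2557) = -1529/2557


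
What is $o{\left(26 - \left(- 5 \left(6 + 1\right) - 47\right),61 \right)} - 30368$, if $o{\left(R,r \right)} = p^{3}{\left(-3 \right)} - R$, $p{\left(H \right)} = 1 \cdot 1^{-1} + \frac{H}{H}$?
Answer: $-30468$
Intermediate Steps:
$p{\left(H \right)} = 2$ ($p{\left(H \right)} = 1 \cdot 1 + 1 = 1 + 1 = 2$)
$o{\left(R,r \right)} = 8 - R$ ($o{\left(R,r \right)} = 2^{3} - R = 8 - R$)
$o{\left(26 - \left(- 5 \left(6 + 1\right) - 47\right),61 \right)} - 30368 = \left(8 - \left(26 - \left(- 5 \left(6 + 1\right) - 47\right)\right)\right) - 30368 = \left(8 - \left(26 - \left(\left(-5\right) 7 - 47\right)\right)\right) - 30368 = \left(8 - \left(26 - \left(-35 - 47\right)\right)\right) - 30368 = \left(8 - \left(26 - -82\right)\right) - 30368 = \left(8 - \left(26 + 82\right)\right) - 30368 = \left(8 - 108\right) - 30368 = -100 - 30368 = -30468$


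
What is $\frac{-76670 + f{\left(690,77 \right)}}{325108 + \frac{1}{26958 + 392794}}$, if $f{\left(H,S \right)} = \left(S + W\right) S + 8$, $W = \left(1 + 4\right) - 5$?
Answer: $- \frac{29690318216}{136464733217} \approx -0.21757$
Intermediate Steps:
$W = 0$ ($W = 5 - 5 = 0$)
$f{\left(H,S \right)} = 8 + S^{2}$ ($f{\left(H,S \right)} = \left(S + 0\right) S + 8 = S S + 8 = S^{2} + 8 = 8 + S^{2}$)
$\frac{-76670 + f{\left(690,77 \right)}}{325108 + \frac{1}{26958 + 392794}} = \frac{-76670 + \left(8 + 77^{2}\right)}{325108 + \frac{1}{26958 + 392794}} = \frac{-76670 + \left(8 + 5929\right)}{325108 + \frac{1}{419752}} = \frac{-76670 + 5937}{325108 + \frac{1}{419752}} = - \frac{70733}{\frac{136464733217}{419752}} = \left(-70733\right) \frac{419752}{136464733217} = - \frac{29690318216}{136464733217}$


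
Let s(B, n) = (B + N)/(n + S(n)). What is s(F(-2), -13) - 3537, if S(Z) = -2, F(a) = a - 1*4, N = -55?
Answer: -52994/15 ≈ -3532.9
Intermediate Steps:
F(a) = -4 + a (F(a) = a - 4 = -4 + a)
s(B, n) = (-55 + B)/(-2 + n) (s(B, n) = (B - 55)/(n - 2) = (-55 + B)/(-2 + n))
s(F(-2), -13) - 3537 = (-55 + (-4 - 2))/(-2 - 13) - 3537 = (-55 - 6)/(-15) - 3537 = -1/15*(-61) - 3537 = 61/15 - 3537 = -52994/15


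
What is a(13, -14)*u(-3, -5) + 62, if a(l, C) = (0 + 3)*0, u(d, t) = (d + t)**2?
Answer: 62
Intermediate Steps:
a(l, C) = 0 (a(l, C) = 3*0 = 0)
a(13, -14)*u(-3, -5) + 62 = 0*(-3 - 5)**2 + 62 = 0*(-8)**2 + 62 = 0*64 + 62 = 0 + 62 = 62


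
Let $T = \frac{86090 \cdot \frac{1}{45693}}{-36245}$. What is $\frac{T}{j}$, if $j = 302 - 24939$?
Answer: $\frac{17218}{8160477958809} \approx 2.1099 \cdot 10^{-9}$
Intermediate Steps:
$j = -24637$ ($j = 302 - 24939 = -24637$)
$T = - \frac{17218}{331228557}$ ($T = 86090 \cdot \frac{1}{45693} \left(- \frac{1}{36245}\right) = \frac{86090}{45693} \left(- \frac{1}{36245}\right) = - \frac{17218}{331228557} \approx -5.1982 \cdot 10^{-5}$)
$\frac{T}{j} = - \frac{17218}{331228557 \left(-24637\right)} = \left(- \frac{17218}{331228557}\right) \left(- \frac{1}{24637}\right) = \frac{17218}{8160477958809}$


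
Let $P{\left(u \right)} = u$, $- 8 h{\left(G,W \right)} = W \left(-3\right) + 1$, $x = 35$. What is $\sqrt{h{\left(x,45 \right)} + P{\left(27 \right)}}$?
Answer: $\frac{5 \sqrt{7}}{2} \approx 6.6144$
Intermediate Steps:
$h{\left(G,W \right)} = - \frac{1}{8} + \frac{3 W}{8}$ ($h{\left(G,W \right)} = - \frac{W \left(-3\right) + 1}{8} = - \frac{- 3 W + 1}{8} = - \frac{1 - 3 W}{8} = - \frac{1}{8} + \frac{3 W}{8}$)
$\sqrt{h{\left(x,45 \right)} + P{\left(27 \right)}} = \sqrt{\left(- \frac{1}{8} + \frac{3}{8} \cdot 45\right) + 27} = \sqrt{\left(- \frac{1}{8} + \frac{135}{8}\right) + 27} = \sqrt{\frac{67}{4} + 27} = \sqrt{\frac{175}{4}} = \frac{5 \sqrt{7}}{2}$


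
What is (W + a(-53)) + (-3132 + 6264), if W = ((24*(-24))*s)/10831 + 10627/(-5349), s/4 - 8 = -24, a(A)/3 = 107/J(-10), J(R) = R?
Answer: 1796748498971/579350190 ≈ 3101.3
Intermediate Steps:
a(A) = -321/10 (a(A) = 3*(107/(-10)) = 3*(107*(-1/10)) = 3*(-107/10) = -321/10)
s = -64 (s = 32 + 4*(-24) = 32 - 96 = -64)
W = 82084499/57935019 (W = ((24*(-24))*(-64))/10831 + 10627/(-5349) = -576*(-64)*(1/10831) + 10627*(-1/5349) = 36864*(1/10831) - 10627/5349 = 36864/10831 - 10627/5349 = 82084499/57935019 ≈ 1.4168)
(W + a(-53)) + (-3132 + 6264) = (82084499/57935019 - 321/10) + (-3132 + 6264) = -17776296109/579350190 + 3132 = 1796748498971/579350190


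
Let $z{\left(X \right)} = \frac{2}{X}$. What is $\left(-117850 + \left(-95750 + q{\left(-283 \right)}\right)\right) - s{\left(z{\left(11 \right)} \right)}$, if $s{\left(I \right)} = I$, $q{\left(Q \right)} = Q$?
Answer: $- \frac{2352715}{11} \approx -2.1388 \cdot 10^{5}$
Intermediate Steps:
$\left(-117850 + \left(-95750 + q{\left(-283 \right)}\right)\right) - s{\left(z{\left(11 \right)} \right)} = \left(-117850 - 96033\right) - \frac{2}{11} = \left(-117850 - 96033\right) - 2 \cdot \frac{1}{11} = -213883 - \frac{2}{11} = - \frac{2352715}{11}$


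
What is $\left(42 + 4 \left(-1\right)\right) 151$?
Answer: $5738$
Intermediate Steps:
$\left(42 + 4 \left(-1\right)\right) 151 = \left(42 - 4\right) 151 = 38 \cdot 151 = 5738$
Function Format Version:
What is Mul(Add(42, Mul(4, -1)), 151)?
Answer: 5738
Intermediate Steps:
Mul(Add(42, Mul(4, -1)), 151) = Mul(Add(42, -4), 151) = Mul(38, 151) = 5738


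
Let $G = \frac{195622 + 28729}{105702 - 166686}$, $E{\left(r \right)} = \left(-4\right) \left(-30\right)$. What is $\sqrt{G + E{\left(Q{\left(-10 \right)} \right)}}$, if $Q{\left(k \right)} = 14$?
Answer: $\frac{\sqrt{99312206}}{924} \approx 10.785$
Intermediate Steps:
$E{\left(r \right)} = 120$
$G = - \frac{224351}{60984}$ ($G = \frac{224351}{-60984} = 224351 \left(- \frac{1}{60984}\right) = - \frac{224351}{60984} \approx -3.6788$)
$\sqrt{G + E{\left(Q{\left(-10 \right)} \right)}} = \sqrt{- \frac{224351}{60984} + 120} = \sqrt{\frac{7093729}{60984}} = \frac{\sqrt{99312206}}{924}$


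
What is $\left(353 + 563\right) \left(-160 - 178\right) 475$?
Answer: $-147063800$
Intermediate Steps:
$\left(353 + 563\right) \left(-160 - 178\right) 475 = 916 \left(-338\right) 475 = \left(-309608\right) 475 = -147063800$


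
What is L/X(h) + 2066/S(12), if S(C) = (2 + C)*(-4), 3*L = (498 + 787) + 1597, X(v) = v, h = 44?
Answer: -1265/84 ≈ -15.060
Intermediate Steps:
L = 2882/3 (L = ((498 + 787) + 1597)/3 = (1285 + 1597)/3 = (⅓)*2882 = 2882/3 ≈ 960.67)
S(C) = -8 - 4*C
L/X(h) + 2066/S(12) = (2882/3)/44 + 2066/(-8 - 4*12) = (2882/3)*(1/44) + 2066/(-8 - 48) = 131/6 + 2066/(-56) = 131/6 + 2066*(-1/56) = 131/6 - 1033/28 = -1265/84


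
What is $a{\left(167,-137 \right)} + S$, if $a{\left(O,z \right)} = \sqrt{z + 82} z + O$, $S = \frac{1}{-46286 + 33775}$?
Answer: $\frac{2089336}{12511} - 137 i \sqrt{55} \approx 167.0 - 1016.0 i$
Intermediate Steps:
$S = - \frac{1}{12511}$ ($S = \frac{1}{-12511} = - \frac{1}{12511} \approx -7.993 \cdot 10^{-5}$)
$a{\left(O,z \right)} = O + z \sqrt{82 + z}$ ($a{\left(O,z \right)} = \sqrt{82 + z} z + O = z \sqrt{82 + z} + O = O + z \sqrt{82 + z}$)
$a{\left(167,-137 \right)} + S = \left(167 - 137 \sqrt{82 - 137}\right) - \frac{1}{12511} = \left(167 - 137 \sqrt{-55}\right) - \frac{1}{12511} = \left(167 - 137 i \sqrt{55}\right) - \frac{1}{12511} = \frac{2089336}{12511} - 137 i \sqrt{55}$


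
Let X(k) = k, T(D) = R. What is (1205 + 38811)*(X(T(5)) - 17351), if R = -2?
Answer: -694397648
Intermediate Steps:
T(D) = -2
(1205 + 38811)*(X(T(5)) - 17351) = (1205 + 38811)*(-2 - 17351) = 40016*(-17353) = -694397648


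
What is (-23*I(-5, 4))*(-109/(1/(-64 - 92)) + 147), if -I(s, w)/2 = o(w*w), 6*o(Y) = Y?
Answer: 2103856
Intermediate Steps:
o(Y) = Y/6
I(s, w) = -w**2/3 (I(s, w) = -w*w/3 = -w**2/3)
(-23*I(-5, 4))*(-109/(1/(-64 - 92)) + 147) = (-(-23)*4**2/3)*(-109/(1/(-64 - 92)) + 147) = (-(-23)*16/3)*(-109/(1/(-156)) + 147) = (-23*(-16/3))*(-109/(-1/156) + 147) = 368*(-109*(-156) + 147)/3 = 368*(-1*(-17004) + 147)/3 = 368*(17004 + 147)/3 = (368/3)*17151 = 2103856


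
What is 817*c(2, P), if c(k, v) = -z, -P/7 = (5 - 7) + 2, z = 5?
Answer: -4085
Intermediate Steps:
P = 0 (P = -7*((5 - 7) + 2) = -7*(-2 + 2) = -7*0 = 0)
c(k, v) = -5 (c(k, v) = -1*5 = -5)
817*c(2, P) = 817*(-5) = -4085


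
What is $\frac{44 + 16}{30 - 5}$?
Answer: $\frac{12}{5} \approx 2.4$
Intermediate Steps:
$\frac{44 + 16}{30 - 5} = \frac{1}{25} \cdot 60 = \frac{12}{5}$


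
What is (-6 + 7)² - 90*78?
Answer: -7019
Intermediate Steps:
(-6 + 7)² - 90*78 = 1² - 7020 = 1 - 7020 = -7019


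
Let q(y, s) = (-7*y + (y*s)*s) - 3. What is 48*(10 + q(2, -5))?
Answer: 2064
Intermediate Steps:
q(y, s) = -3 - 7*y + y*s**2 (q(y, s) = (-7*y + (s*y)*s) - 3 = (-7*y + y*s**2) - 3 = -3 - 7*y + y*s**2)
48*(10 + q(2, -5)) = 48*(10 + (-3 - 7*2 + 2*(-5)**2)) = 48*(10 + (-3 - 14 + 2*25)) = 48*(10 + (-3 - 14 + 50)) = 48*(10 + 33) = 48*43 = 2064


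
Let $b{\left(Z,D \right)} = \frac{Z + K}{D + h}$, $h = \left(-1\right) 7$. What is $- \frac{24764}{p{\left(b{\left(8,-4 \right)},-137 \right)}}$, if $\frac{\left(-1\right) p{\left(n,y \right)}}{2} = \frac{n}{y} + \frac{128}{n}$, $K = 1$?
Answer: $- \frac{167937066}{2121775} \approx -79.149$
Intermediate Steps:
$h = -7$
$b{\left(Z,D \right)} = \frac{1 + Z}{-7 + D}$ ($b{\left(Z,D \right)} = \frac{Z + 1}{D - 7} = \frac{1 + Z}{-7 + D}$)
$p{\left(n,y \right)} = - \frac{256}{n} - \frac{2 n}{y}$ ($p{\left(n,y \right)} = - 2 \left(\frac{n}{y} + \frac{128}{n}\right) = - 2 \left(\frac{128}{n} + \frac{n}{y}\right) = - \frac{256}{n} - \frac{2 n}{y}$)
$- \frac{24764}{p{\left(b{\left(8,-4 \right)},-137 \right)}} = - \frac{24764}{- \frac{256}{\frac{1}{-7 - 4} \left(1 + 8\right)} - \frac{2 \frac{1 + 8}{-7 - 4}}{-137}} = - \frac{24764}{- \frac{256}{\frac{1}{-11} \cdot 9} - 2 \frac{1}{-11} \cdot 9 \left(- \frac{1}{137}\right)} = - \frac{24764}{- \frac{256}{\left(- \frac{1}{11}\right) 9} - 2 \left(\left(- \frac{1}{11}\right) 9\right) \left(- \frac{1}{137}\right)} = - \frac{24764}{- \frac{256}{- \frac{9}{11}} - \left(- \frac{18}{11}\right) \left(- \frac{1}{137}\right)} = - \frac{24764}{\left(-256\right) \left(- \frac{11}{9}\right) - \frac{18}{1507}} = - \frac{24764}{\frac{2816}{9} - \frac{18}{1507}} = - \frac{24764}{\frac{4243550}{13563}} = \left(-24764\right) \frac{13563}{4243550} = - \frac{167937066}{2121775}$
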